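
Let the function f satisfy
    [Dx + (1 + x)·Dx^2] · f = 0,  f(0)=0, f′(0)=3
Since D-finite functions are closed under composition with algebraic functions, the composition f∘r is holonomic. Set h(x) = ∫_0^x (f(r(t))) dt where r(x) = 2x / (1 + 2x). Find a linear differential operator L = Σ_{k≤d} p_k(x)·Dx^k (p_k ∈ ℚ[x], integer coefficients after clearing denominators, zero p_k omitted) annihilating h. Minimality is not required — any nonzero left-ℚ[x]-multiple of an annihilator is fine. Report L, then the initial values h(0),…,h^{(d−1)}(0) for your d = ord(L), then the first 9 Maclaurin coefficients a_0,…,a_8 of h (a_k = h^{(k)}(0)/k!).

L = (6 + 16·x)·Dx^2 + (1 + 6·x + 8·x^2)·Dx^3  (order 3).
h: a_k = 0, 0, 3, -6, 14, -36, 496/5, -288, 6096/7, …
ICs: h(0) = 0, h′(0) = 0, h′′(0) = 6.

f: a_k = 0, 3, -3/2, 1, -3/4, 3/5, -1/2, 3/7, -3/8, …
Substitute x→r, Dx→(1/r')Dx; clear ⇒ L₀.
Integrate: L := L₀·Dx.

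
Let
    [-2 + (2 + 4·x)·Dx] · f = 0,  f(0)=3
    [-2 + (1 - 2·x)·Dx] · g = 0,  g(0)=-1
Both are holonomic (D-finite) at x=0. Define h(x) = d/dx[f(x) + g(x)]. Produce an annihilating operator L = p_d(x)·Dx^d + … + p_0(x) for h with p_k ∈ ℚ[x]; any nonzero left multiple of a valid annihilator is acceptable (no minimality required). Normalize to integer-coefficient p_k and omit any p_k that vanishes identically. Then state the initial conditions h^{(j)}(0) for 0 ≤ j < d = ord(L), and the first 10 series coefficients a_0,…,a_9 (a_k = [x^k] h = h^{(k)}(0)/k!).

L = (-36 - 24·x) + (-21 - 108·x - 84·x^2)·Dx + (5 + 6·x - 20·x^2 - 24·x^3)·Dx^2  (order 2).
h: a_k = 1, -11, -39/2, -143/2, -1175/8, -3261/8, -13643/16, -34055/16, -570519/128, -1347185/128, …
ICs: h(0) = 1, h′(0) = -11.

f: a_k = 3, 3, -3/2, 3/2, -15/8, 21/8, -63/16, 99/16, -1287/128, 2145/128, …
g: a_k = -1, -2, -4, -8, -16, -32, -64, -128, -256, -512, …
h₀=f+g: left-lcm gives L₀, ord ≤ 2.
Derive L from L₀ (diff closure).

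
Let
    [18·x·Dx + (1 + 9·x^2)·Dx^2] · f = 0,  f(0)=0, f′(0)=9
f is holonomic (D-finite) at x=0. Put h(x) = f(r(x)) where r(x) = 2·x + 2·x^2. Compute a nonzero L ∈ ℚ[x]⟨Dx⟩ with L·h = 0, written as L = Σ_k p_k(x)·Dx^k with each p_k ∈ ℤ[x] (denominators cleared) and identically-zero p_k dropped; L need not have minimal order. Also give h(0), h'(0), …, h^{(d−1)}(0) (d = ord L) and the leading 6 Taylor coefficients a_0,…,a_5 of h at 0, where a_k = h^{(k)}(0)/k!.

f: a_k = 0, 9, 0, -27, 0, 729/5, …
f∘r: x↦r, Dx↦Dx/r' in L_f ⇒ L₀.
L = (-2 + 72·x + 288·x^2 + 432·x^3 + 216·x^4)·Dx + (1 + 2·x + 36·x^2 + 144·x^3 + 180·x^4 + 72·x^5)·Dx^2  (order 2).
h: a_k = 0, 18, 18, -216, -648, 20088/5, …
ICs: h(0) = 0, h′(0) = 18.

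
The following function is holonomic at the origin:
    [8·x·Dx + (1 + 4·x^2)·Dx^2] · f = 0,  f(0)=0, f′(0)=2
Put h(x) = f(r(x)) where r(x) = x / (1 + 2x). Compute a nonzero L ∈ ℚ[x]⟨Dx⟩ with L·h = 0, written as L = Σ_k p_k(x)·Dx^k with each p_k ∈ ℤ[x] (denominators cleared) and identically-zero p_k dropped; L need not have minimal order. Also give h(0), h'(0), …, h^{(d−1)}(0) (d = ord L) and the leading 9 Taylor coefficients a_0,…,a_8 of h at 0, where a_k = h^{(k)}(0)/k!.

f: a_k = 0, 2, 0, -8/3, 0, 32/5, 0, -128/7, 0, …
Change of var in L_f (x↦r) gives L₀.
L = (4 + 16·x)·Dx + (1 + 4·x + 8·x^2)·Dx^2  (order 2).
h: a_k = 0, 2, -4, 16/3, 0, -128/5, 256/3, -1024/7, 0, …
ICs: h(0) = 0, h′(0) = 2.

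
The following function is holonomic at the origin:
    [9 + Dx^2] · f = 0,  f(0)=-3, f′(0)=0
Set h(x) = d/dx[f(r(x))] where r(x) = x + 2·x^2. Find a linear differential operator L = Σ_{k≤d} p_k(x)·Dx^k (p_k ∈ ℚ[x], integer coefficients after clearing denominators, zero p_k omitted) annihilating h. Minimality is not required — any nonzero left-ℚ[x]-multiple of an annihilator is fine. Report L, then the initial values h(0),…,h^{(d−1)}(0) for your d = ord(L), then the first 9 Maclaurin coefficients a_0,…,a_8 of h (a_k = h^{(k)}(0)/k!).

f: a_k = -3, 0, 27/2, 0, -81/8, 0, 243/80, 0, -2187/4480, …
L₀ from L_f via x↦r, Dx↦r'^{-1}Dx.
h₀' ⇒ L via d/dx closure of L₀.
L = (57 + 144·x + 864·x^2 + 2304·x^3 + 2304·x^4) + (-12 - 48·x)·Dx + (1 + 8·x + 16·x^2)·Dx^2  (order 2).
h: a_k = 0, 27, 162, 351/2, -405, -57591/40, -40257/20, 88533/560, 1205037/280, …
ICs: h(0) = 0, h′(0) = 27.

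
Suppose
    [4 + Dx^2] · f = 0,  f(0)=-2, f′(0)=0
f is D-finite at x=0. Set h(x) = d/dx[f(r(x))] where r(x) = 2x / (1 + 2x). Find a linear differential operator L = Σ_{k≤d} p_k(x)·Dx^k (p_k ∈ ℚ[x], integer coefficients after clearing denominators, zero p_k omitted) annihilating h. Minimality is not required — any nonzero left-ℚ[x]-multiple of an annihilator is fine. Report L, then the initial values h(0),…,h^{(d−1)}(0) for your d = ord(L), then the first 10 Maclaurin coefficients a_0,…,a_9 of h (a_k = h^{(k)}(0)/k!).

f: a_k = -2, 0, 4, 0, -4/3, 0, 8/45, 0, -4/315, 0, …
Change of var in L_f (x↦r) gives L₀.
Differentiate: ansatz ord ≤ ord L₀ ⇒ L.
L = (40 + 96·x + 96·x^2) + (12 + 72·x + 144·x^2 + 96·x^3)·Dx + (1 + 8·x + 24·x^2 + 32·x^3 + 16·x^4)·Dx^2  (order 2).
h: a_k = 0, 32, -192, 2048/3, -5120/3, 39424/15, 7168/5, -9641984/315, 5292032/35, -1569284096/2835, …
ICs: h(0) = 0, h′(0) = 32.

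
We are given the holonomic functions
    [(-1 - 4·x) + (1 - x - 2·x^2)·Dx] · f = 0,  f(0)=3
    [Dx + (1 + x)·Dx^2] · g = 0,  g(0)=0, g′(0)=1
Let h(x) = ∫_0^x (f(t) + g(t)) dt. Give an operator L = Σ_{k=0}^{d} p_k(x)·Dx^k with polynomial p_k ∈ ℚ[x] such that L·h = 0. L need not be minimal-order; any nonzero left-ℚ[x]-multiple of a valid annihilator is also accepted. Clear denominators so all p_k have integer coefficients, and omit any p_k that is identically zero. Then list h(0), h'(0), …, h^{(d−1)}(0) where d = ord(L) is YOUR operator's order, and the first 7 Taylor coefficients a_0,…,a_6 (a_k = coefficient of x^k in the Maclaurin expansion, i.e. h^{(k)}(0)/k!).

f: a_k = 3, 3, 9, 15, 33, 63, 129, …
g: a_k = 0, 1, -1/2, 1/3, -1/4, 1/5, -1/6, …
h₀=f+g: left-lcm gives L₀, ord ≤ 3.
h=∫₀ˣh₀: take L = L₀·Dx.
L = (42 + 144·x + 144·x^2 + 96·x^3)·Dx^2 + (28 + 172·x + 312·x^2 + 328·x^3 + 160·x^4)·Dx^3 + (-7 - 14·x + 5·x^2 + 56·x^3 + 76·x^4 + 32·x^5)·Dx^4  (order 4).
h: a_k = 0, 3, 2, 17/6, 23/6, 131/20, 158/15, …
ICs: h(0) = 0, h′(0) = 3, h′′(0) = 4, h′′′(0) = 17.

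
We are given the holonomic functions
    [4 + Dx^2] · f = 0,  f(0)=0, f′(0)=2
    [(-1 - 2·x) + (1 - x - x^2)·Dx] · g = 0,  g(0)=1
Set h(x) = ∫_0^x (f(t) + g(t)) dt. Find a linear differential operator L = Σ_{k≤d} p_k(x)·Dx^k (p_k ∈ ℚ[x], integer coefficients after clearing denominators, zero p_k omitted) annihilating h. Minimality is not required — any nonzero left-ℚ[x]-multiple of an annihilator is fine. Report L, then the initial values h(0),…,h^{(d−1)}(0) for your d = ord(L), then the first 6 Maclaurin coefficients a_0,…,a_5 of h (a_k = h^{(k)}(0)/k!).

L = (-44 - 96·x - 32·x^2 - 48·x^3 - 40·x^4 - 16·x^5)·Dx + (16 - 20·x - 8·x^2 + 16·x^3 - 12·x^4 - 24·x^5 - 8·x^6)·Dx^2 + (-11 - 24·x - 8·x^2 - 12·x^3 - 10·x^4 - 4·x^5)·Dx^3 + (4 - 5·x - 2·x^2 + 4·x^3 - 3·x^4 - 6·x^5 - 2·x^6)·Dx^4  (order 4).
h: a_k = 0, 1, 3/2, 2/3, 5/12, 1, …
ICs: h(0) = 0, h′(0) = 1, h′′(0) = 3, h′′′(0) = 4.

f: a_k = 0, 2, 0, -4/3, 0, 4/15, …
g: a_k = 1, 1, 2, 3, 5, 8, …
f+g: L₀ = lclm(L_f,L_g), ord ≤ 2+1.
Integrate: L := L₀·Dx.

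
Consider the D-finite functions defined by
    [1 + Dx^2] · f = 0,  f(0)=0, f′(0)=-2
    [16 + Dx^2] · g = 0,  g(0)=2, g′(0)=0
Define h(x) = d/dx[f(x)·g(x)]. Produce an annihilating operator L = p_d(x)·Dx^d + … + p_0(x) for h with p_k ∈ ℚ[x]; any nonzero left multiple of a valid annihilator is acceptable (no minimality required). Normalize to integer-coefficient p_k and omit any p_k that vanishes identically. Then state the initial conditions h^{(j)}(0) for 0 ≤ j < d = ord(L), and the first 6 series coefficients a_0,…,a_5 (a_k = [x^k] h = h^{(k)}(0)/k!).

f: a_k = 0, -2, 0, 1/3, 0, -1/60, …
g: a_k = 2, 0, -16, 0, 64/3, 0, …
Sym-product of L_f,L_g gives L₀ (≤ ord 4).
Differentiate: ansatz ord ≤ ord L₀ ⇒ L.
L = 225 + 34·Dx^2 + Dx^4  (order 4).
h: a_k = -4, 0, 98, 0, -1441/6, 0, …
ICs: h(0) = -4, h′(0) = 0, h′′(0) = 196, h′′′(0) = 0.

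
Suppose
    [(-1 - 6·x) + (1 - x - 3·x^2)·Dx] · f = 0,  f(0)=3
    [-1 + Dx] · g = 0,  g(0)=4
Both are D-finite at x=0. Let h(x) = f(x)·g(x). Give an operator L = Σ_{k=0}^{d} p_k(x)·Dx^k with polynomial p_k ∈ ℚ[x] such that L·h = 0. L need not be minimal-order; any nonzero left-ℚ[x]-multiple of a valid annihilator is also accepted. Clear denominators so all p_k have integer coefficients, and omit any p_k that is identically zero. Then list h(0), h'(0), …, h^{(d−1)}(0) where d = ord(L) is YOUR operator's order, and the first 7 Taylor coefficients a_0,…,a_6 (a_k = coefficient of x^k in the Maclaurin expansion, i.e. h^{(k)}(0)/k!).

f: a_k = 3, 3, 12, 21, 57, 120, 291, …
g: a_k = 4, 4, 2, 2/3, 1/6, 1/30, 1/180, …
f·g: L₀ = L_f ⊗_s L_g, ord ≤ 1·1.
L = (2 + 5·x - 3·x^2) + (-1 + x + 3·x^2)·Dx  (order 1).
h: a_k = 12, 24, 66, 140, 677/2, 3793/5, 106447/60, …
ICs: h(0) = 12.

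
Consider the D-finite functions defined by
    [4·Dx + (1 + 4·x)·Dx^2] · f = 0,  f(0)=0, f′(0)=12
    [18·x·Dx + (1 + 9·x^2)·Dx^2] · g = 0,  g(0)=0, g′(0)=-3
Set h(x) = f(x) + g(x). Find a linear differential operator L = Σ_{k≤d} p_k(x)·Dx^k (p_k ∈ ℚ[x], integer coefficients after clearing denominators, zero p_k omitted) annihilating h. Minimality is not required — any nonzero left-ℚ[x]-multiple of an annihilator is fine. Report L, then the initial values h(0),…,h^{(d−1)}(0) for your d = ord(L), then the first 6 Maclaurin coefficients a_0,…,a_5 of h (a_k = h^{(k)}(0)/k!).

L = (-36 - 432·x + 972·x^2 + 1296·x^3)·Dx + (-25 - 72·x - 189·x^2 + 1944·x^3 + 2592·x^4)·Dx^2 + (-2 + x + 36·x^2 + 81·x^3 + 486·x^4 + 648·x^5)·Dx^3  (order 3).
h: a_k = 0, 9, -24, 73, -192, 2829/5, …
ICs: h(0) = 0, h′(0) = 9, h′′(0) = -48.

f: a_k = 0, 12, -24, 64, -192, 3072/5, …
g: a_k = 0, -3, 0, 9, 0, -243/5, …
Sum ⇒ L₀ = lclm(L_f,L_g) in ℚ(x)⟨Dx⟩.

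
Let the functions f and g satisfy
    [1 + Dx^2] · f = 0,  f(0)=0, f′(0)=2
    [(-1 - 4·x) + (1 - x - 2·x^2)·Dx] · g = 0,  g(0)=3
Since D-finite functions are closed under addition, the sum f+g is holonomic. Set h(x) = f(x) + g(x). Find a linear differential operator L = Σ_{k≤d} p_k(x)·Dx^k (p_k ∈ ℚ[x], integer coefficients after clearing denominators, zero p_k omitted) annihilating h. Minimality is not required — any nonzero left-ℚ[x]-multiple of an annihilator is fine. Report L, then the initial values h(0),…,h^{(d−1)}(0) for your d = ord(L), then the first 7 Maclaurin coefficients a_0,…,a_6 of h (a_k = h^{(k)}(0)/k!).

L = (-31 - 146·x - 133·x^2 - 184·x^3 - 20·x^4 - 16·x^5) + (7 + 3·x - 3·x^2 - 37·x^3 - 42·x^4 - 12·x^5 - 8·x^6)·Dx + (-31 - 146·x - 133·x^2 - 184·x^3 - 20·x^4 - 16·x^5)·Dx^2 + (7 + 3·x - 3·x^2 - 37·x^3 - 42·x^4 - 12·x^5 - 8·x^6)·Dx^3  (order 3).
h: a_k = 3, 5, 9, 44/3, 33, 3781/60, 129, …
ICs: h(0) = 3, h′(0) = 5, h′′(0) = 18.

f: a_k = 0, 2, 0, -1/3, 0, 1/60, 0, …
g: a_k = 3, 3, 9, 15, 33, 63, 129, …
Weyl lclm of L_f,L_g ⇒ L₀ (ord ≤ 3).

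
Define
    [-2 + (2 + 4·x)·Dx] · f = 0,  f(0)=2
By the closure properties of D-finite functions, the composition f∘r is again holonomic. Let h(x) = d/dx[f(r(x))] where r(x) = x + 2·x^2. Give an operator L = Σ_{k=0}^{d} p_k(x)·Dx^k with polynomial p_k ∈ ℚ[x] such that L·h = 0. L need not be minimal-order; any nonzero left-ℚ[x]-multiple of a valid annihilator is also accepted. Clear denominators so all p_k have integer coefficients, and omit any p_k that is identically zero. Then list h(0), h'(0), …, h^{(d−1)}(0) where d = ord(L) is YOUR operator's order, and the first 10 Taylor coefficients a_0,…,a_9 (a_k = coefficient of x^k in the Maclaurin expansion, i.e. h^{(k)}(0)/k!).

L = 3 + (-1 - 6·x - 12·x^2 - 16·x^3)·Dx  (order 1).
h: a_k = 2, 6, -9, 3, 75/4, -171/4, 147/8, 867/8, -17037/64, 7905/64, …
ICs: h(0) = 2.

f: a_k = 2, 2, -1, 1, -5/4, 7/4, -21/8, 33/8, -429/64, 715/64, …
h₀=f(r): pull back L_f along r ⇒ L₀.
Differentiate: ansatz ord ≤ ord L₀ ⇒ L.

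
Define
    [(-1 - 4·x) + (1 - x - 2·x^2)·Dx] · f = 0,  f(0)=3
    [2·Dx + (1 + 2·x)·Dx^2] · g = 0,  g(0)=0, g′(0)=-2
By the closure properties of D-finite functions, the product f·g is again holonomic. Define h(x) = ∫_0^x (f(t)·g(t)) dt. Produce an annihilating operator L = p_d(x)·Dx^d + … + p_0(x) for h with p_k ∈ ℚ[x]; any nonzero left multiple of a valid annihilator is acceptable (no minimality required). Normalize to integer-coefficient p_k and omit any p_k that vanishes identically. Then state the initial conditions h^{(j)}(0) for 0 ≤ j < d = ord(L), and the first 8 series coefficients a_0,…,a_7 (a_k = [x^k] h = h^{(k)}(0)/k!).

f: a_k = 3, 3, 9, 15, 33, 63, 129, 255, …
g: a_k = 0, -2, 2, -8/3, 4, -32/5, 32/3, -128/7, …
L₀ := L_f ⊗_s L_g (sym. prod.), ord ≤ 2.
h=∫₀ˣh₀: take L = L₀·Dx.
L = (6 + 16·x)·Dx + (14·x + 20·x^2)·Dx^2 + (-1 - x + 4·x^2 + 4·x^3)·Dx^3  (order 3).
h: a_k = 0, 0, -3, 0, -5, -8/5, -56/5, -256/35, …
ICs: h(0) = 0, h′(0) = 0, h′′(0) = -6.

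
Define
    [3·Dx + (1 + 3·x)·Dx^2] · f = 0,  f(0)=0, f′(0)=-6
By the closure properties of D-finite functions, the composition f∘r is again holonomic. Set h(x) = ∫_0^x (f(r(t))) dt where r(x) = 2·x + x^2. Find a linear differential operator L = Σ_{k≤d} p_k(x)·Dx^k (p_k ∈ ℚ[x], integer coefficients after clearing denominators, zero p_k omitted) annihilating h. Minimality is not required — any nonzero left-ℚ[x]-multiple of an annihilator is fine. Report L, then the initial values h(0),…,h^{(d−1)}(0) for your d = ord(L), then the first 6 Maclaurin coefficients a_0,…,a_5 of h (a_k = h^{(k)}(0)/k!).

L = (5 + 6·x + 3·x^2)·Dx^2 + (1 + 7·x + 9·x^2 + 3·x^3)·Dx^3  (order 3).
h: a_k = 0, 0, -6, 10, -27, 441/5, …
ICs: h(0) = 0, h′(0) = 0, h′′(0) = -12.

f: a_k = 0, -6, 9, -18, 81/2, -486/5, …
Change of var in L_f (x↦r) gives L₀.
∫: right-multiply L₀ by Dx.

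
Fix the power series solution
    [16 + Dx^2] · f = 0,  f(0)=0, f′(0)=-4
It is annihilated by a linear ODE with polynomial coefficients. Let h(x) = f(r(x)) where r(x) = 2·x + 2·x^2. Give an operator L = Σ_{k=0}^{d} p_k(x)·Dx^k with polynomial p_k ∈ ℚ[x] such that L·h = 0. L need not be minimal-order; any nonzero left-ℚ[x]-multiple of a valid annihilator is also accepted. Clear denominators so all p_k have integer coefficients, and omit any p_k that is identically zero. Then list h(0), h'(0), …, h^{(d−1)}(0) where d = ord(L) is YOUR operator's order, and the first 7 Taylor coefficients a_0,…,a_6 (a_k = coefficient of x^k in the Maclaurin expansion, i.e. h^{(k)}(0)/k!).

f: a_k = 0, -4, 0, 32/3, 0, -128/15, 0, …
h₀=f(r): pull back L_f along r ⇒ L₀.
L = (64 + 384·x + 768·x^2 + 512·x^3) - 2·Dx + (1 + 2·x)·Dx^2  (order 2).
h: a_k = 0, -8, -8, 256/3, 256, -256/15, -1280, …
ICs: h(0) = 0, h′(0) = -8.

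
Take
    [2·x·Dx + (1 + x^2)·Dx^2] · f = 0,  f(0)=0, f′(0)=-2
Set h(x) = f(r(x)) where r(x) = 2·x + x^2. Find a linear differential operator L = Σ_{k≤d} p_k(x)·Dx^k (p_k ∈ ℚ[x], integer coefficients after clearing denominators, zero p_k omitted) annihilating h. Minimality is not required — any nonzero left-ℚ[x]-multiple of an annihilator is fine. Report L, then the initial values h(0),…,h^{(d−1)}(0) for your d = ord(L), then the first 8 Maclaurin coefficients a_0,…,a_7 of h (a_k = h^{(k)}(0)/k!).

L = (-1 + 8·x + 16·x^2 + 12·x^3 + 3·x^4)·Dx + (1 + x + 4·x^2 + 8·x^3 + 5·x^4 + x^5)·Dx^2  (order 2).
h: a_k = 0, -4, -2, 16/3, 8, -44/5, -94/3, 32/7, …
ICs: h(0) = 0, h′(0) = -4.

f: a_k = 0, -2, 0, 2/3, 0, -2/5, 0, 2/7, …
h₀=f(r): pull back L_f along r ⇒ L₀.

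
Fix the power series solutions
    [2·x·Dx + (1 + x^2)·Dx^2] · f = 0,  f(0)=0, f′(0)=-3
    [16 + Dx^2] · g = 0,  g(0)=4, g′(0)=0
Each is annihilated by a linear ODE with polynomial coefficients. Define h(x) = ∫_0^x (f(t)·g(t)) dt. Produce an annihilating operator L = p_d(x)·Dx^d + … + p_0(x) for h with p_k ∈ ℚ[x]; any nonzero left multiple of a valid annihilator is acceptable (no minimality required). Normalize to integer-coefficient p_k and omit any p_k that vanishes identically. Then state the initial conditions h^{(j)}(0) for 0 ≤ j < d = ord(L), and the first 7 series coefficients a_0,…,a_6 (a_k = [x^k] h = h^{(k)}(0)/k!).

f: a_k = 0, -3, 0, 1, 0, -3/5, 0, …
g: a_k = 4, 0, -32, 0, 128/3, 0, -1024/45, …
L₀ := L_f ⊗_s L_g (sym. prod.), ord ≤ 4.
h=∫₀ˣh₀: take L = L₀·Dx.
L = (5440 + 19136·x^2 + 25856·x^4 + 16384·x^6 + 4096·x^8)·Dx + (1152·x + 3200·x^3 + 3072·x^5 + 1024·x^7)·Dx^2 + (612 + 2252·x^2 + 3168·x^4 + 2048·x^6 + 512·x^8)·Dx^3 + (72·x + 200·x^3 + 192·x^5 + 64·x^7)·Dx^4 + (17 + 66·x^2 + 97·x^4 + 64·x^6 + 16·x^8)·Dx^5  (order 5).
h: a_k = 0, 0, -6, 0, 25, 0, -406/15, …
ICs: h(0) = 0, h′(0) = 0, h′′(0) = -12, h′′′(0) = 0, h′′′′(0) = 600.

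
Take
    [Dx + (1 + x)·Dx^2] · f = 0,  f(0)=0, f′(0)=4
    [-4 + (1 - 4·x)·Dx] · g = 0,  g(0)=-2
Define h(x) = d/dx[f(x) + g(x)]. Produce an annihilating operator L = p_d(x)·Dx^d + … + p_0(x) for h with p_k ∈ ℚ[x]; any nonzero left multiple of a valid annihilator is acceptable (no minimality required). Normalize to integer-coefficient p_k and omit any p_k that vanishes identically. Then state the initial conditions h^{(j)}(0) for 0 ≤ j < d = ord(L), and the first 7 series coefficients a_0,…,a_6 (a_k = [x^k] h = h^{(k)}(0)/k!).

f: a_k = 0, 4, -2, 4/3, -1, 4/5, -2/3, …
g: a_k = -2, -8, -32, -128, -512, -2048, -8192, …
f+g: L₀ = lclm(L_f,L_g), ord ≤ 2+1.
Derive L from L₀ (diff closure).
L = (-112 - 32·x) + (-94 - 208·x - 64·x^2)·Dx + (9 - 23·x - 48·x^2 - 16·x^3)·Dx^2  (order 2).
h: a_k = -4, -68, -380, -2052, -10236, -49156, -229372, …
ICs: h(0) = -4, h′(0) = -68.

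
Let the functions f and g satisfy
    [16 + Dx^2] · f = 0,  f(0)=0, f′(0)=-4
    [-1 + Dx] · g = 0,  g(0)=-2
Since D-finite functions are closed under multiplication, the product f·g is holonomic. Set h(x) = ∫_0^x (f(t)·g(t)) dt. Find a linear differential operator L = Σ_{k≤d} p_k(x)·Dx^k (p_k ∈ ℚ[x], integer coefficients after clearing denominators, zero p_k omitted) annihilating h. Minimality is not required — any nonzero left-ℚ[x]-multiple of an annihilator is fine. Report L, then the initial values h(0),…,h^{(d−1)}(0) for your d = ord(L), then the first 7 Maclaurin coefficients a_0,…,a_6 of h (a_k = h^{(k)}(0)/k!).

f: a_k = 0, -4, 0, 32/3, 0, -128/15, 0, …
g: a_k = -2, -2, -1, -1/3, -1/12, -1/60, -1/360, …
h₀=f·g: eliminate ⇒ L₀, order ≤ 2·1.
Integrate: L := L₀·Dx.
L = 17·Dx - 2·Dx^2 + Dx^3  (order 3).
h: a_k = 0, 0, 4, 8/3, -13/3, -4, 101/90, …
ICs: h(0) = 0, h′(0) = 0, h′′(0) = 8.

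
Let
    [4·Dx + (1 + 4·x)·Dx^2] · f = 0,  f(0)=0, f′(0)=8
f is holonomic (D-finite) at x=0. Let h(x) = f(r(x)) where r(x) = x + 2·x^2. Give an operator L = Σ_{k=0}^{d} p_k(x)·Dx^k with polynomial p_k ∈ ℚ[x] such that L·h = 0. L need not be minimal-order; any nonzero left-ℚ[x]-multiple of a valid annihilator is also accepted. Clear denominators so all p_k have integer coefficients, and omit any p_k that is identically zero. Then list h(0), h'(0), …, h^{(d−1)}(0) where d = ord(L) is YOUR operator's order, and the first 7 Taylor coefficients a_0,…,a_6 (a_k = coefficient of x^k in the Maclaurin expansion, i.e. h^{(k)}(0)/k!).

f: a_k = 0, 8, -16, 128/3, -128, 2048/5, -4096/3, …
h₀=f(r): pull back L_f along r ⇒ L₀.
L = (16·x + 32·x^2)·Dx + (1 + 8·x + 24·x^2 + 32·x^3)·Dx^2  (order 2).
h: a_k = 0, 8, 0, -64/3, 64, -512/5, 0, …
ICs: h(0) = 0, h′(0) = 8.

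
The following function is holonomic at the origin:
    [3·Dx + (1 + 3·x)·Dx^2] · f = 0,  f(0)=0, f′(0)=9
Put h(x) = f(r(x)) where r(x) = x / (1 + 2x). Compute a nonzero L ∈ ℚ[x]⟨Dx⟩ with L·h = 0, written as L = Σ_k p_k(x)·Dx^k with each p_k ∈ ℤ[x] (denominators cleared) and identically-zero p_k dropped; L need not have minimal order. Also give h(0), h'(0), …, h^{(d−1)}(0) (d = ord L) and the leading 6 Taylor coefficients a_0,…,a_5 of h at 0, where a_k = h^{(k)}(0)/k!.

L = (7 + 20·x)·Dx + (1 + 7·x + 10·x^2)·Dx^2  (order 2).
h: a_k = 0, 9, -63/2, 117, -1827/4, 9279/5, …
ICs: h(0) = 0, h′(0) = 9.

f: a_k = 0, 9, -27/2, 27, -243/4, 729/5, …
h₀=f(r): pull back L_f along r ⇒ L₀.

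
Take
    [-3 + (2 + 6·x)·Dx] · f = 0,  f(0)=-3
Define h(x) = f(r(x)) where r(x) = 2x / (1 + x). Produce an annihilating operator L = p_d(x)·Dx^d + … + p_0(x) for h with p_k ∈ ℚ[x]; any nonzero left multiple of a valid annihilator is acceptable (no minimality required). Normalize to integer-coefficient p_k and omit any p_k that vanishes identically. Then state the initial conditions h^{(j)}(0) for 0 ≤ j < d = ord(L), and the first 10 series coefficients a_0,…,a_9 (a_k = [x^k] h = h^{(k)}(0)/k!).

f: a_k = -3, -9/2, 27/8, -81/16, 1215/128, -5103/256, 45927/1024, -216513/2048, 8444007/32768, -42220035/65536, …
Change of var in L_f (x↦r) gives L₀.
L = -3 + (1 + 8·x + 7·x^2)·Dx  (order 1).
h: a_k = -3, -9, 45/2, -153/2, 2583/8, -12411/8, 128961/16, -704925/16, 31944663/128, -185810427/128, …
ICs: h(0) = -3.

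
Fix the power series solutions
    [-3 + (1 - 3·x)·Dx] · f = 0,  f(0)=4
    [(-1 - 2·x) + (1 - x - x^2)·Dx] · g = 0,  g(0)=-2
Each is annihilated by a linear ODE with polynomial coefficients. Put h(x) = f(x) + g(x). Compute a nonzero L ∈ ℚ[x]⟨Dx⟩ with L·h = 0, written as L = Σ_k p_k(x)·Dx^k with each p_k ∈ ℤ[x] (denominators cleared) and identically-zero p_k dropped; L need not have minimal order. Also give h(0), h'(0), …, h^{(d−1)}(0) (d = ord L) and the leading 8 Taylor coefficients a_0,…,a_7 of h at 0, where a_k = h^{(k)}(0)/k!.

f: a_k = 4, 12, 36, 108, 324, 972, 2916, 8748, …
g: a_k = -2, -2, -4, -6, -10, -16, -26, -42, …
f+g: L₀ = lclm(L_f,L_g), ord ≤ 1+1.
L = (-6 - 36·x + 18·x^2 - 18·x^3) + (14 - 18·x - 24·x^2 + 18·x^3 - 36·x^4)·Dx + (-2 + 10·x - 15·x^2 + 10·x^3 - 9·x^5)·Dx^2  (order 2).
h: a_k = 2, 10, 32, 102, 314, 956, 2890, 8706, …
ICs: h(0) = 2, h′(0) = 10.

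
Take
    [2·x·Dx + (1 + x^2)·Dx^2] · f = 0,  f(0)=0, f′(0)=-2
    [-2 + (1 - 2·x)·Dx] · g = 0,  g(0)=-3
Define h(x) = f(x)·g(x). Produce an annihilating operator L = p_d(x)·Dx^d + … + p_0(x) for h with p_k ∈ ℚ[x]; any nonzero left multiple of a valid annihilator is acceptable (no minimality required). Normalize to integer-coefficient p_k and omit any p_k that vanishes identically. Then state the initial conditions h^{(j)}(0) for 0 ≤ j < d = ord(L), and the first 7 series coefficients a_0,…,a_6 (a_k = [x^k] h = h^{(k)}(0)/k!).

f: a_k = 0, -2, 0, 2/3, 0, -2/5, 0, …
g: a_k = -3, -6, -12, -24, -48, -96, -192, …
Product ⇒ symmetric product L₀, ord ≤ 2.
L = 4·x + (4 - 2·x + 8·x^2)·Dx + (-1 + 2·x - x^2 + 2·x^3)·Dx^2  (order 2).
h: a_k = 0, 6, 12, 22, 44, 446/5, 892/5, …
ICs: h(0) = 0, h′(0) = 6.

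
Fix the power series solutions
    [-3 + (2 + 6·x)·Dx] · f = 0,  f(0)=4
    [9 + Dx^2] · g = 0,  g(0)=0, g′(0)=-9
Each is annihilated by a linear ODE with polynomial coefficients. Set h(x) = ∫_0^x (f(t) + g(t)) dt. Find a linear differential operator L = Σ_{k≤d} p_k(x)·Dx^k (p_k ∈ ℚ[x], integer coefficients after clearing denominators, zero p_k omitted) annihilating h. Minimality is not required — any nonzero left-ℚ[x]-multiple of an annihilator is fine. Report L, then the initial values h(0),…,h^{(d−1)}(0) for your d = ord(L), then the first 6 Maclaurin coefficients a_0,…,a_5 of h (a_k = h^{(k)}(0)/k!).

f: a_k = 4, 6, -9/2, 27/4, -405/32, 1701/64, …
g: a_k = 0, -9, 0, 27/2, 0, -243/40, …
h₀=f+g: left-lcm gives L₀, ord ≤ 3.
h=∫₀ˣh₀: take L = L₀·Dx.
L = (-63 - 216·x - 324·x^2)·Dx + (18 + 198·x + 648·x^2 + 648·x^3)·Dx^2 + (-7 - 24·x - 36·x^2)·Dx^3 + (2 + 22·x + 72·x^2 + 72·x^3)·Dx^4  (order 4).
h: a_k = 0, 4, -3/2, -3/2, 81/16, -81/32, …
ICs: h(0) = 0, h′(0) = 4, h′′(0) = -3, h′′′(0) = -9.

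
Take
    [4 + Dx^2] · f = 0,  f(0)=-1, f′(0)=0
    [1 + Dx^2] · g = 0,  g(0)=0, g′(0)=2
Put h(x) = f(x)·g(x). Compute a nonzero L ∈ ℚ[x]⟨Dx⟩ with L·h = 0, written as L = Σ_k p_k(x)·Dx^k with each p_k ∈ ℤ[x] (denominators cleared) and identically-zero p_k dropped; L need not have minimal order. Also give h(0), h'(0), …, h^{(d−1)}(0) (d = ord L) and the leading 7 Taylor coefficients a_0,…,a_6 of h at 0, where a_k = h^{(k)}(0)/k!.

f: a_k = -1, 0, 2, 0, -2/3, 0, 4/45, …
g: a_k = 0, 2, 0, -1/3, 0, 1/60, 0, …
L₀ := L_f ⊗_s L_g (sym. prod.), ord ≤ 4.
L = 9 + 10·Dx^2 + Dx^4  (order 4).
h: a_k = 0, -2, 0, 13/3, 0, -121/60, 0, …
ICs: h(0) = 0, h′(0) = -2, h′′(0) = 0, h′′′(0) = 26.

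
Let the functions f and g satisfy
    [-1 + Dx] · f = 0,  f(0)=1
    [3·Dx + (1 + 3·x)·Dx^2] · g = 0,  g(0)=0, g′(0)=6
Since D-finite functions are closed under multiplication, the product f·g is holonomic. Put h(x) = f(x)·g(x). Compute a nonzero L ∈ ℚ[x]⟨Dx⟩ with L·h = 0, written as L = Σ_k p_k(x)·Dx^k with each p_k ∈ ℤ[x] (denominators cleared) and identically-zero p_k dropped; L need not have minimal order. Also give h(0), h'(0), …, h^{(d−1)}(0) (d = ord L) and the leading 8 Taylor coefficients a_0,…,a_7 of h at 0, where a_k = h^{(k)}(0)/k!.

L = (-2 + 3·x) + (1 - 6·x)·Dx + (1 + 3·x)·Dx^2  (order 2).
h: a_k = 0, 6, -3, 12, -26, 1289/20, -1307/8, 44561/105, …
ICs: h(0) = 0, h′(0) = 6.

f: a_k = 1, 1, 1/2, 1/6, 1/24, 1/120, 1/720, 1/5040, …
g: a_k = 0, 6, -9, 18, -81/2, 486/5, -243, 4374/7, …
L₀ := L_f ⊗_s L_g (sym. prod.), ord ≤ 2.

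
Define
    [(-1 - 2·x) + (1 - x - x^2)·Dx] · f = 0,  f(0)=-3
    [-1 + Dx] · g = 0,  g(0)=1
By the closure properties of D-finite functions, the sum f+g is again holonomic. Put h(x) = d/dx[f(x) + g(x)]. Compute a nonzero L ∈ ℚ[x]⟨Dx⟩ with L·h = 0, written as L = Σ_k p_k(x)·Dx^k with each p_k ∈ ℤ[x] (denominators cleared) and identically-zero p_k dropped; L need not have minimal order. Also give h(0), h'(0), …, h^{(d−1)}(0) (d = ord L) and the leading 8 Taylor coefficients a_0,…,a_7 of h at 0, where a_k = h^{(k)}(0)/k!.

L = (14 + 46·x + 40·x^2 + 36·x^3 + 6·x^4) + (-17 - 48·x - 41·x^2 - 24·x^3 + 5·x^4 + 2·x^5)·Dx + (3 + 2·x + x^2 - 12·x^3 - 11·x^4 - 2·x^5)·Dx^2  (order 2).
h: a_k = -2, -11, -53/2, -359/6, -2879/24, -28079/120, -317519/720, -4112639/5040, …
ICs: h(0) = -2, h′(0) = -11.

f: a_k = -3, -3, -6, -9, -15, -24, -39, -63, …
g: a_k = 1, 1, 1/2, 1/6, 1/24, 1/120, 1/720, 1/5040, …
Weyl lclm of L_f,L_g ⇒ L₀ (ord ≤ 2).
Derive L from L₀ (diff closure).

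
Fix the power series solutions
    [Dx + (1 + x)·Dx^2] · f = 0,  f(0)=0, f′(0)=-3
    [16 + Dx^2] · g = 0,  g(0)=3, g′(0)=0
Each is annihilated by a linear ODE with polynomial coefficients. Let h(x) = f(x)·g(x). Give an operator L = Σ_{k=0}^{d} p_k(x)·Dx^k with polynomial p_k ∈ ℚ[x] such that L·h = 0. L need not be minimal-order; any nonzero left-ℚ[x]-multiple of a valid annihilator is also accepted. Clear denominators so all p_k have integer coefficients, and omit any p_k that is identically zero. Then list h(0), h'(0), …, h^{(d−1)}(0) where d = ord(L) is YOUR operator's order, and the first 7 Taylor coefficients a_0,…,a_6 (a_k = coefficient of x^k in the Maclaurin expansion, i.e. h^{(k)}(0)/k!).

L = (15072 + 62976·x + 97024·x^2 + 65536·x^3 + 16384·x^4) + (1984 + 6080·x + 6144·x^2 + 2048·x^3)·Dx + (1950 + 8000·x + 12192·x^2 + 8192·x^3 + 2048·x^4)·Dx^2 + (124 + 380·x + 384·x^2 + 128·x^3)·Dx^3 + (63 + 254·x + 383·x^2 + 256·x^3 + 64·x^4)·Dx^4  (order 4).
h: a_k = 0, -9, 9/2, 69, -135/4, -369/5, 63/2, …
ICs: h(0) = 0, h′(0) = -9, h′′(0) = 9, h′′′(0) = 414.

f: a_k = 0, -3, 3/2, -1, 3/4, -3/5, 1/2, …
g: a_k = 3, 0, -24, 0, 32, 0, -256/15, …
Sym-product of L_f,L_g gives L₀ (≤ ord 4).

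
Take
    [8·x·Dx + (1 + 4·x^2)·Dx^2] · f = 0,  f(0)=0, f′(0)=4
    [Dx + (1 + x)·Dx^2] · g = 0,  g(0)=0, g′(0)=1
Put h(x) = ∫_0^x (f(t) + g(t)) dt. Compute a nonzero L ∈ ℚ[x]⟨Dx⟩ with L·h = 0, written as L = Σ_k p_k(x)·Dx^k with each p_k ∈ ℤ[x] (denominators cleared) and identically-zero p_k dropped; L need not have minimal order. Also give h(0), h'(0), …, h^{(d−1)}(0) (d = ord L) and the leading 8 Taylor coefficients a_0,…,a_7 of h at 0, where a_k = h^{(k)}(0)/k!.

f: a_k = 0, 4, 0, -16/3, 0, 64/5, 0, -256/7, …
g: a_k = 0, 1, -1/2, 1/3, -1/4, 1/5, -1/6, 1/7, …
L₀ := lclm(L_f,L_g); ord L₀ ≤ 2+2.
Integrate: L := L₀·Dx.
L = (-8 - 24·x + 96·x^2 + 32·x^3)·Dx^2 + (-10 - 16·x + 72·x^2 + 192·x^3 + 64·x^4)·Dx^3 + (-1 + 7·x + 8·x^2 + 32·x^3 + 48·x^4 + 16·x^5)·Dx^4  (order 4).
h: a_k = 0, 0, 5/2, -1/6, -5/4, -1/20, 13/6, -1/42, …
ICs: h(0) = 0, h′(0) = 0, h′′(0) = 5, h′′′(0) = -1.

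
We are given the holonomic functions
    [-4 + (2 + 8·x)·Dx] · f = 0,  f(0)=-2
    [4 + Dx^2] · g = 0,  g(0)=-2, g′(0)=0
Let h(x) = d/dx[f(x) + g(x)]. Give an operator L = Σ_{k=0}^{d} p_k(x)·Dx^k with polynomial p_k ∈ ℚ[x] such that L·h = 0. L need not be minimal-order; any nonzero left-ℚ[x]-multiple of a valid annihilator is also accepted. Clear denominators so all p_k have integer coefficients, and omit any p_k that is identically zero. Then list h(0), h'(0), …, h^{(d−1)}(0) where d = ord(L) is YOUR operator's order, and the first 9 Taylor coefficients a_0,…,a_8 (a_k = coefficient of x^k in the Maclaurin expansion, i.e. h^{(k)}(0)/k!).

L = (-32 - 16·x - 32·x^2) + (-4 - 24·x - 48·x^2 - 64·x^3)·Dx + (-8 - 4·x - 8·x^2)·Dx^2 + (-1 - 6·x - 12·x^2 - 16·x^3)·Dx^3  (order 3).
h: a_k = -4, 16, -24, 224/3, -280, 15136/15, -3696, 4324288/315, -51480, …
ICs: h(0) = -4, h′(0) = 16, h′′(0) = -48.

f: a_k = -2, -4, 4, -8, 20, -56, 168, -528, 1716, …
g: a_k = -2, 0, 4, 0, -4/3, 0, 8/45, 0, -4/315, …
Sum ⇒ L₀ = lclm(L_f,L_g) in ℚ(x)⟨Dx⟩.
h₀' ⇒ L via d/dx closure of L₀.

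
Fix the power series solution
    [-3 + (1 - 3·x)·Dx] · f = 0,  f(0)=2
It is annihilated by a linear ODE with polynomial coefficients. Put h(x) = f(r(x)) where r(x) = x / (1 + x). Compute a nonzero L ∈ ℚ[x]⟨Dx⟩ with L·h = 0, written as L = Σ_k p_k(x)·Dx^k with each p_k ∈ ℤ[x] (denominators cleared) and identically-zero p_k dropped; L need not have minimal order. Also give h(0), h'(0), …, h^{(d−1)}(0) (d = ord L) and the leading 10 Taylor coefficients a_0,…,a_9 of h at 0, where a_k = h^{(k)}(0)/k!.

f: a_k = 2, 6, 18, 54, 162, 486, 1458, 4374, 13122, 39366, …
h₀=f(r): pull back L_f along r ⇒ L₀.
L = 3 + (-1 + x + 2·x^2)·Dx  (order 1).
h: a_k = 2, 6, 12, 24, 48, 96, 192, 384, 768, 1536, …
ICs: h(0) = 2.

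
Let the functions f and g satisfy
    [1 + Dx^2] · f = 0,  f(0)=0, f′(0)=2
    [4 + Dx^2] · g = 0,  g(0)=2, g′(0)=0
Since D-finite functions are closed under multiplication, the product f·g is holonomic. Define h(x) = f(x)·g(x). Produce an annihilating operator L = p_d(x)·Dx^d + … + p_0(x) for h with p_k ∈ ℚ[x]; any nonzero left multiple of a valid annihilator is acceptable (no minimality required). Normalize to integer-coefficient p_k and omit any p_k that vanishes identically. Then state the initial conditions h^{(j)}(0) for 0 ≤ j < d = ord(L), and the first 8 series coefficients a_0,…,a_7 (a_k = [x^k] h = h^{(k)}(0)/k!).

L = 9 + 10·Dx^2 + Dx^4  (order 4).
h: a_k = 0, 4, 0, -26/3, 0, 121/30, 0, -1093/1260, …
ICs: h(0) = 0, h′(0) = 4, h′′(0) = 0, h′′′(0) = -52.

f: a_k = 0, 2, 0, -1/3, 0, 1/60, 0, -1/2520, …
g: a_k = 2, 0, -4, 0, 4/3, 0, -8/45, 0, …
f·g: L₀ = L_f ⊗_s L_g, ord ≤ 2·2.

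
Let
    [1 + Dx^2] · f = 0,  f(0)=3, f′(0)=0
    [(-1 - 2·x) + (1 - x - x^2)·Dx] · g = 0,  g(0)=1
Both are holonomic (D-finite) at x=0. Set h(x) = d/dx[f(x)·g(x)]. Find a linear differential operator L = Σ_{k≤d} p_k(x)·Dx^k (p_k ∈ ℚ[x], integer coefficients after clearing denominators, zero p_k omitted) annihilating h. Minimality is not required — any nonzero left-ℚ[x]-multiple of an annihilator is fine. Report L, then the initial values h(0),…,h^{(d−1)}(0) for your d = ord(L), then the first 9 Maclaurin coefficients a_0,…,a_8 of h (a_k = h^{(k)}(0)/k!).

L = (3 - 2·x - x^2 + 2·x^3 + x^4) + (4 + 10·x + 6·x^2 + 4·x^3)·Dx + (-1 + x^2 + 2·x^3 + x^4)·Dx^2  (order 2).
h: a_k = 3, 9, 45/2, 97/2, 785/8, 7619/40, 86303/240, 372363/560, 5422539/4480, …
ICs: h(0) = 3, h′(0) = 9.

f: a_k = 3, 0, -3/2, 0, 1/8, 0, -1/240, 0, 1/13440, …
g: a_k = 1, 1, 2, 3, 5, 8, 13, 21, 34, …
Sym-product of L_f,L_g gives L₀ (≤ ord 2).
h₀' ⇒ L via d/dx closure of L₀.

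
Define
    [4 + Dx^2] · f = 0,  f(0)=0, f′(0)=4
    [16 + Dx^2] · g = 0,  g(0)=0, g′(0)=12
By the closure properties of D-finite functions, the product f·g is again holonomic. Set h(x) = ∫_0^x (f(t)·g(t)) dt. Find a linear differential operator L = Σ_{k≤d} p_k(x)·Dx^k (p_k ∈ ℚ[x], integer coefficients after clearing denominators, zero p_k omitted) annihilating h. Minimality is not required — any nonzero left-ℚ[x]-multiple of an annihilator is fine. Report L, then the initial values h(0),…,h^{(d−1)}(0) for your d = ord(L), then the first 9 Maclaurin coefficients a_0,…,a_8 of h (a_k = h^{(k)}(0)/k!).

L = 144·Dx + 40·Dx^3 + Dx^5  (order 5).
h: a_k = 0, 0, 0, 16, 0, -32, 0, 416/15, 0, …
ICs: h(0) = 0, h′(0) = 0, h′′(0) = 0, h′′′(0) = 96, h′′′′(0) = 0.

f: a_k = 0, 4, 0, -8/3, 0, 8/15, 0, -16/315, 0, …
g: a_k = 0, 12, 0, -32, 0, 128/5, 0, -1024/105, 0, …
Sym-product of L_f,L_g gives L₀ (≤ ord 4).
Integrate: L := L₀·Dx.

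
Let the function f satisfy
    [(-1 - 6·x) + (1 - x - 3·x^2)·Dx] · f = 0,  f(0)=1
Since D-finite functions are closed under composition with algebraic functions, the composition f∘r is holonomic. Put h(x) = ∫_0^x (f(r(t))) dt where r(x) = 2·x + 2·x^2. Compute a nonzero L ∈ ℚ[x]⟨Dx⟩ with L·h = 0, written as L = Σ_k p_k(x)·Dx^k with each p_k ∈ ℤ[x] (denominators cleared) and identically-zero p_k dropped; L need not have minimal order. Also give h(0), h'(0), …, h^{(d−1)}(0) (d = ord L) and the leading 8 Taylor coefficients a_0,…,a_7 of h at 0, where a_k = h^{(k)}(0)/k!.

f: a_k = 1, 1, 4, 7, 19, 40, 97, 217, …
L₀ from L_f via x↦r, Dx↦r'^{-1}Dx.
∫: right-multiply L₀ by Dx.
L = (2 + 28·x + 72·x^2 + 48·x^3)·Dx + (-1 + 2·x + 14·x^2 + 24·x^3 + 12·x^4)·Dx^2  (order 2).
h: a_k = 0, 1, 1, 6, 22, 488/5, 444, 14488/7, …
ICs: h(0) = 0, h′(0) = 1.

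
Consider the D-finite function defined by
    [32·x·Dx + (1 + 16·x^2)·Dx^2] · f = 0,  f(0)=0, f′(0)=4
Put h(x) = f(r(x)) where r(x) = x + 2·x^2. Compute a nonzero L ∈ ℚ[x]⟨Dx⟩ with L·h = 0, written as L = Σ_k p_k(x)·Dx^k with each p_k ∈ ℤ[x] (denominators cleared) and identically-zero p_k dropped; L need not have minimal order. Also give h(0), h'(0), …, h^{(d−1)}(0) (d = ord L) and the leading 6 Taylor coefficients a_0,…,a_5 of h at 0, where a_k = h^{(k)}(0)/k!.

L = (-4 + 32·x + 256·x^2 + 768·x^3 + 768·x^4)·Dx + (1 + 4·x + 16·x^2 + 128·x^3 + 320·x^4 + 256·x^5)·Dx^2  (order 2).
h: a_k = 0, 4, 8, -64/3, -128, -256/5, …
ICs: h(0) = 0, h′(0) = 4.

f: a_k = 0, 4, 0, -64/3, 0, 1024/5, …
L₀ from L_f via x↦r, Dx↦r'^{-1}Dx.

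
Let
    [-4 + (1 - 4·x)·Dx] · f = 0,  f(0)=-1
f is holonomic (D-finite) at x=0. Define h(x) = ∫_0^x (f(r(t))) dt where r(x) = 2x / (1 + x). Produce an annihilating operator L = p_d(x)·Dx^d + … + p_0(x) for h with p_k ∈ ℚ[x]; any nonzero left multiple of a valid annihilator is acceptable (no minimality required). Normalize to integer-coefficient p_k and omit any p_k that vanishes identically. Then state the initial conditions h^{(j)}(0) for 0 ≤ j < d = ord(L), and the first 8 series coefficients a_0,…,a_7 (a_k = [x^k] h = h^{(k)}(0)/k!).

L = 8·Dx + (-1 + 6·x + 7·x^2)·Dx^2  (order 2).
h: a_k = 0, -1, -4, -56/3, -98, -2744/5, -9604/3, -19208, …
ICs: h(0) = 0, h′(0) = -1.

f: a_k = -1, -4, -16, -64, -256, -1024, -4096, -16384, …
L₀ from L_f via x↦r, Dx↦r'^{-1}Dx.
∫: right-multiply L₀ by Dx.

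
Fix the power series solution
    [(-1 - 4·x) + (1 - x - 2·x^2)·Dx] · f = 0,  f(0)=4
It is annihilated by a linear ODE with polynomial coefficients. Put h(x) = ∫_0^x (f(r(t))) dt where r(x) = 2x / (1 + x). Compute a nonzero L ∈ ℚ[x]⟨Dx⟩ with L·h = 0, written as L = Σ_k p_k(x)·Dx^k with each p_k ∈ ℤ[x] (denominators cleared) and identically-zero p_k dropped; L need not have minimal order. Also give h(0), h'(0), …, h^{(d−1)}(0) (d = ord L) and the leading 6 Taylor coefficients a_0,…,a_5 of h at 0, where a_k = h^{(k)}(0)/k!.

f: a_k = 4, 4, 12, 20, 44, 84, …
Change of var in L_f (x↦r) gives L₀.
h=∫₀ˣh₀: take L = L₀·Dx.
L = (2 + 18·x)·Dx + (-1 - x + 9·x^2 + 9·x^3)·Dx^2  (order 2).
h: a_k = 0, 4, 4, 40/3, 18, 72, …
ICs: h(0) = 0, h′(0) = 4.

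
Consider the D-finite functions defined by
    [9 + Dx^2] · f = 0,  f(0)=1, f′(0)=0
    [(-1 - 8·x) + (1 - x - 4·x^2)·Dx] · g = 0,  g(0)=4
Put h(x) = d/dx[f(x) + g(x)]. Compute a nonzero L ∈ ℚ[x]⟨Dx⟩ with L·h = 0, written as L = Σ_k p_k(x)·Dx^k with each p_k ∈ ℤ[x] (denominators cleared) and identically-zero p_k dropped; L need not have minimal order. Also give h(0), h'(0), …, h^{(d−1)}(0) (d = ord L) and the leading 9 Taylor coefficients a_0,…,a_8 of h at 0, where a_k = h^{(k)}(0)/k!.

L = (2358 + 13068·x + 57006·x^2 + 38520·x^3 + 83520·x^4 + 31104·x^5 + 41472·x^6) + (-189 - 1413·x + 1251·x^2 + 4203·x^3 + 5580·x^4 + 11952·x^5 + 12096·x^6 + 13824·x^7)·Dx + (262 + 1452·x + 6334·x^2 + 4280·x^3 + 9280·x^4 + 3456·x^5 + 4608·x^6)·Dx^2 + (-21 - 157·x + 139·x^2 + 467·x^3 + 620·x^4 + 1328·x^5 + 1344·x^6 + 1536·x^7)·Dx^3  (order 3).
h: a_k = 4, 31, 108, 955/2, 1300, 173517/40, 12348, 20877529/560, 105444, …
ICs: h(0) = 4, h′(0) = 31, h′′(0) = 216.

f: a_k = 1, 0, -9/2, 0, 27/8, 0, -81/80, 0, 729/4480, …
g: a_k = 4, 4, 20, 36, 116, 260, 724, 1764, 4660, …
f+g: L₀ = lclm(L_f,L_g), ord ≤ 2+1.
Derive L from L₀ (diff closure).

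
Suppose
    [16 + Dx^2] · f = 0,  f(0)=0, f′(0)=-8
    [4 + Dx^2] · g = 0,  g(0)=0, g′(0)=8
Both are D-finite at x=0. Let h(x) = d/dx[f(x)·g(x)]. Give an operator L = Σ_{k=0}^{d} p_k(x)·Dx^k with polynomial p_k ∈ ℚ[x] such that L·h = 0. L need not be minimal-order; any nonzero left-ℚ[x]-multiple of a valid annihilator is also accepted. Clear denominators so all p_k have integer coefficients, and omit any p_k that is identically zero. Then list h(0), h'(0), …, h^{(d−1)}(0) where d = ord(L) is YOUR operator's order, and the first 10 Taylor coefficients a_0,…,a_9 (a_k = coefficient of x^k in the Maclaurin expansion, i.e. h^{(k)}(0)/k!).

L = 144 + 40·Dx^2 + Dx^4  (order 4).
h: a_k = 0, -128, 0, 2560/3, 0, -23296/15, 0, 83968/63, 0, -1889536/2835, …
ICs: h(0) = 0, h′(0) = -128, h′′(0) = 0, h′′′(0) = 5120.

f: a_k = 0, -8, 0, 64/3, 0, -256/15, 0, 2048/315, 0, -4096/2835, …
g: a_k = 0, 8, 0, -16/3, 0, 16/15, 0, -32/315, 0, 16/2835, …
h₀=f·g: eliminate ⇒ L₀, order ≤ 2·2.
Derive L from L₀ (diff closure).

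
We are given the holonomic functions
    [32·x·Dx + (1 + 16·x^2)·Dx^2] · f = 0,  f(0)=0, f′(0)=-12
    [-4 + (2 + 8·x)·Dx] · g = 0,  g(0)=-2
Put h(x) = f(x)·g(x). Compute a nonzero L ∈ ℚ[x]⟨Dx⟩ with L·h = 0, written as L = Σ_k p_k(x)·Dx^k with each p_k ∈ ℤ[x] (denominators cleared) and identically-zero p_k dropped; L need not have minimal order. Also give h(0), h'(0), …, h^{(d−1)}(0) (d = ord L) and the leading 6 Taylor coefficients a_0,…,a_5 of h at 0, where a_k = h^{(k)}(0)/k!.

f: a_k = 0, -12, 0, 64, 0, -3072/5, …
g: a_k = -2, -4, 4, -8, 20, -56, …
h₀=f·g: eliminate ⇒ L₀, order ≤ 2·1.
L = (12 - 64·x - 64·x^2) + (-4 + 16·x + 192·x^2 + 256·x^3)·Dx + (1 + 8·x + 32·x^2 + 128·x^3 + 256·x^4)·Dx^2  (order 2).
h: a_k = 0, 24, 48, -176, -160, 6224/5, …
ICs: h(0) = 0, h′(0) = 24.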